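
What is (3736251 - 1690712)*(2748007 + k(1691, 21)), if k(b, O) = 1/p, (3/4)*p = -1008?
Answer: 7554832977553373/1344 ≈ 5.6212e+12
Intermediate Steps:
p = -1344 (p = (4/3)*(-1008) = -1344)
k(b, O) = -1/1344 (k(b, O) = 1/(-1344) = -1/1344)
(3736251 - 1690712)*(2748007 + k(1691, 21)) = (3736251 - 1690712)*(2748007 - 1/1344) = 2045539*(3693321407/1344) = 7554832977553373/1344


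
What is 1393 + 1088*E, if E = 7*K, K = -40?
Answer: -303247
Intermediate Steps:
E = -280 (E = 7*(-40) = -280)
1393 + 1088*E = 1393 + 1088*(-280) = 1393 - 304640 = -303247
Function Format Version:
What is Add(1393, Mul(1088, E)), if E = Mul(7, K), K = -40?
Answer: -303247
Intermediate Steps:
E = -280 (E = Mul(7, -40) = -280)
Add(1393, Mul(1088, E)) = Add(1393, Mul(1088, -280)) = Add(1393, -304640) = -303247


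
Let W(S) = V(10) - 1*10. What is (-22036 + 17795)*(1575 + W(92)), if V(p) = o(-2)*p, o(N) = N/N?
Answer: -6679575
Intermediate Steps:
o(N) = 1
V(p) = p (V(p) = 1*p = p)
W(S) = 0 (W(S) = 10 - 1*10 = 10 - 10 = 0)
(-22036 + 17795)*(1575 + W(92)) = (-22036 + 17795)*(1575 + 0) = -4241*1575 = -6679575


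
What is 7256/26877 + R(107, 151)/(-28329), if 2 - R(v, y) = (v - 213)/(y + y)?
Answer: 48559151/179923597 ≈ 0.26989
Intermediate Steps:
R(v, y) = 2 - (-213 + v)/(2*y) (R(v, y) = 2 - (v - 213)/(y + y) = 2 - (-213 + v)/(2*y))
7256/26877 + R(107, 151)/(-28329) = 7256/26877 + ((1/2)*(213 - 1*107 + 4*151)/151)/(-28329) = 7256*(1/26877) + ((1/2)*(1/151)*(213 - 107 + 604))*(-1/28329) = 7256/26877 + ((1/2)*(1/151)*710)*(-1/28329) = 7256/26877 + (355/151)*(-1/28329) = 7256/26877 - 5/60249 = 48559151/179923597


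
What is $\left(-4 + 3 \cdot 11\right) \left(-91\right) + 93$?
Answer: $-2546$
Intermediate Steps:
$\left(-4 + 3 \cdot 11\right) \left(-91\right) + 93 = \left(-4 + 33\right) \left(-91\right) + 93 = 29 \left(-91\right) + 93 = -2639 + 93 = -2546$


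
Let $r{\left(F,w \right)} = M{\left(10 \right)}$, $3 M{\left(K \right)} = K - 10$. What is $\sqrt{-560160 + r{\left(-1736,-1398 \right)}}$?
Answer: $12 i \sqrt{3890} \approx 748.44 i$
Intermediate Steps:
$M{\left(K \right)} = - \frac{10}{3} + \frac{K}{3}$ ($M{\left(K \right)} = \frac{K - 10}{3} = \frac{-10 + K}{3} = - \frac{10}{3} + \frac{K}{3}$)
$r{\left(F,w \right)} = 0$ ($r{\left(F,w \right)} = - \frac{10}{3} + \frac{1}{3} \cdot 10 = - \frac{10}{3} + \frac{10}{3} = 0$)
$\sqrt{-560160 + r{\left(-1736,-1398 \right)}} = \sqrt{-560160 + 0} = \sqrt{-560160} = 12 i \sqrt{3890}$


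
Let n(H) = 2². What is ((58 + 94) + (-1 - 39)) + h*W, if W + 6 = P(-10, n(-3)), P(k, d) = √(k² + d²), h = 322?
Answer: -1820 + 644*√29 ≈ 1648.0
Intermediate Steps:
n(H) = 4
P(k, d) = √(d² + k²)
W = -6 + 2*√29 (W = -6 + √(4² + (-10)²) = -6 + √(16 + 100) = -6 + √116 = -6 + 2*√29 ≈ 4.7703)
((58 + 94) + (-1 - 39)) + h*W = ((58 + 94) + (-1 - 39)) + 322*(-6 + 2*√29) = (152 - 40) + (-1932 + 644*√29) = 112 + (-1932 + 644*√29) = -1820 + 644*√29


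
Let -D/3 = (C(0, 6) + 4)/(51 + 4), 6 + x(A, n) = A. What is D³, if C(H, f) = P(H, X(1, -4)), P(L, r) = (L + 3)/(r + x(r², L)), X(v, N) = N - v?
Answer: -5545233/456533000 ≈ -0.012146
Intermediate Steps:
x(A, n) = -6 + A
P(L, r) = (3 + L)/(-6 + r + r²) (P(L, r) = (L + 3)/(r + (-6 + r²)) = (3 + L)/(-6 + r + r²))
C(H, f) = 3/14 + H/14 (C(H, f) = (3 + H)/(-6 + (-4 - 1*1) + (-4 - 1*1)²) = (3 + H)/(-6 + (-4 - 1) + (-4 - 1)²) = (3 + H)/(-6 - 5 + (-5)²) = (3 + H)/(-6 - 5 + 25) = (3 + H)/14 = 3/14 + H/14)
D = -177/770 (D = -3*((3/14 + (1/14)*0) + 4)/(51 + 4) = -3*((3/14 + 0) + 4)/55 = -3*(3/14 + 4)/55 = -177/(14*55) = -3*59/770 = -177/770 ≈ -0.22987)
D³ = (-177/770)³ = -5545233/456533000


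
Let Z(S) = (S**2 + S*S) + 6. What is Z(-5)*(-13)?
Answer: -728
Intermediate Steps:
Z(S) = 6 + 2*S**2 (Z(S) = (S**2 + S**2) + 6 = 2*S**2 + 6 = 6 + 2*S**2)
Z(-5)*(-13) = (6 + 2*(-5)**2)*(-13) = (6 + 2*25)*(-13) = (6 + 50)*(-13) = 56*(-13) = -728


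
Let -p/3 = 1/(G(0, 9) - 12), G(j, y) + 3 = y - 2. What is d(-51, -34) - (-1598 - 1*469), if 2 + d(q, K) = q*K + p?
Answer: 30395/8 ≈ 3799.4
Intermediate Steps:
G(j, y) = -5 + y (G(j, y) = -3 + (y - 2) = -3 + (-2 + y) = -5 + y)
p = 3/8 (p = -3/((-5 + 9) - 12) = -3/(4 - 12) = -3/(-8) = -3*(-⅛) = 3/8 ≈ 0.37500)
d(q, K) = -13/8 + K*q (d(q, K) = -2 + (q*K + 3/8) = -2 + (K*q + 3/8) = -2 + (3/8 + K*q) = -13/8 + K*q)
d(-51, -34) - (-1598 - 1*469) = (-13/8 - 34*(-51)) - (-1598 - 1*469) = (-13/8 + 1734) - (-1598 - 469) = 13859/8 - 1*(-2067) = 13859/8 + 2067 = 30395/8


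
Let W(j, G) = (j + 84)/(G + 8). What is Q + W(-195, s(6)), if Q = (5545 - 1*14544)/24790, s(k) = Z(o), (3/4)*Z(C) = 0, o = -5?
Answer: -1411841/99160 ≈ -14.238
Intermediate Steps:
Z(C) = 0 (Z(C) = (4/3)*0 = 0)
s(k) = 0
W(j, G) = (84 + j)/(8 + G)
Q = -8999/24790 (Q = (5545 - 14544)*(1/24790) = -8999*1/24790 = -8999/24790 ≈ -0.36301)
Q + W(-195, s(6)) = -8999/24790 + (84 - 195)/(8 + 0) = -8999/24790 - 111/8 = -1411841/99160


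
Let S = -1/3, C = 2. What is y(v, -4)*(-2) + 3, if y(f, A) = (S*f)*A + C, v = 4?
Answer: -35/3 ≈ -11.667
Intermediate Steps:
S = -⅓ (S = -1*⅓ = -⅓ ≈ -0.33333)
y(f, A) = 2 - A*f/3 (y(f, A) = (-f/3)*A + 2 = -A*f/3 + 2 = 2 - A*f/3)
y(v, -4)*(-2) + 3 = (2 - ⅓*(-4)*4)*(-2) + 3 = (2 + 16/3)*(-2) + 3 = (22/3)*(-2) + 3 = -44/3 + 3 = -35/3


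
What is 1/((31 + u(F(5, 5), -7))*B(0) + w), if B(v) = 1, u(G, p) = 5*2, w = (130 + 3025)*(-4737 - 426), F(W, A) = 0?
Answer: -1/16289224 ≈ -6.1390e-8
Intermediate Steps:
w = -16289265 (w = 3155*(-5163) = -16289265)
u(G, p) = 10
1/((31 + u(F(5, 5), -7))*B(0) + w) = 1/((31 + 10)*1 - 16289265) = 1/(41*1 - 16289265) = 1/(41 - 16289265) = 1/(-16289224) = -1/16289224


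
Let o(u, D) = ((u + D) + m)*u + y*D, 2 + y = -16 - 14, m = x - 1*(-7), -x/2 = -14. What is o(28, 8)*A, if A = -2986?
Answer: -5171752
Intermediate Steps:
x = 28 (x = -2*(-14) = 28)
m = 35 (m = 28 - 1*(-7) = 28 + 7 = 35)
y = -32 (y = -2 + (-16 - 14) = -2 - 30 = -32)
o(u, D) = -32*D + u*(35 + D + u) (o(u, D) = ((u + D) + 35)*u - 32*D = ((D + u) + 35)*u - 32*D = (35 + D + u)*u - 32*D = u*(35 + D + u) - 32*D = -32*D + u*(35 + D + u))
o(28, 8)*A = (28**2 - 32*8 + 35*28 + 8*28)*(-2986) = (784 - 256 + 980 + 224)*(-2986) = 1732*(-2986) = -5171752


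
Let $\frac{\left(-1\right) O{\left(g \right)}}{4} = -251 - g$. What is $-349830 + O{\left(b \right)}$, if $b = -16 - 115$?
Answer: $-349350$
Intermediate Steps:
$b = -131$
$O{\left(g \right)} = 1004 + 4 g$ ($O{\left(g \right)} = - 4 \left(-251 - g\right) = 1004 + 4 g$)
$-349830 + O{\left(b \right)} = -349830 + \left(1004 + 4 \left(-131\right)\right) = -349830 + \left(1004 - 524\right) = -349830 + 480 = -349350$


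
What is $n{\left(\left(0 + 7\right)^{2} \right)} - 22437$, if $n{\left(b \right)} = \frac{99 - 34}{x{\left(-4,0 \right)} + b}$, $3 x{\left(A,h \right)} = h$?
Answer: $- \frac{1099348}{49} \approx -22436.0$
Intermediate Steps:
$x{\left(A,h \right)} = \frac{h}{3}$
$n{\left(b \right)} = \frac{65}{b}$ ($n{\left(b \right)} = \frac{99 - 34}{\frac{1}{3} \cdot 0 + b} = \frac{65}{0 + b} = \frac{65}{b}$)
$n{\left(\left(0 + 7\right)^{2} \right)} - 22437 = \frac{65}{\left(0 + 7\right)^{2}} - 22437 = \frac{65}{7^{2}} - 22437 = \frac{65}{49} - 22437 = - \frac{1099348}{49}$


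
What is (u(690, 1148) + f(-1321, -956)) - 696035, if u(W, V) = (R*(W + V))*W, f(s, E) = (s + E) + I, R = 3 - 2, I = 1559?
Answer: 571467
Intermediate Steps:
R = 1
f(s, E) = 1559 + E + s (f(s, E) = (s + E) + 1559 = (E + s) + 1559 = 1559 + E + s)
u(W, V) = W*(V + W) (u(W, V) = (1*(W + V))*W = (1*(V + W))*W = (V + W)*W = W*(V + W))
(u(690, 1148) + f(-1321, -956)) - 696035 = (690*(1148 + 690) + (1559 - 956 - 1321)) - 696035 = (690*1838 - 718) - 696035 = (1268220 - 718) - 696035 = 1267502 - 696035 = 571467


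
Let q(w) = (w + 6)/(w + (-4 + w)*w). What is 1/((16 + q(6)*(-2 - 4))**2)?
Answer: 1/144 ≈ 0.0069444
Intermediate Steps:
q(w) = (6 + w)/(w + w*(-4 + w))
1/((16 + q(6)*(-2 - 4))**2) = 1/((16 + ((6 + 6)/(6*(-3 + 6)))*(-2 - 4))**2) = 1/((16 + ((1/6)*12/3)*(-6))**2) = 1/((16 + ((1/6)*(1/3)*12)*(-6))**2) = 1/((16 + (2/3)*(-6))**2) = 1/((16 - 4)**2) = 1/(12**2) = 1/144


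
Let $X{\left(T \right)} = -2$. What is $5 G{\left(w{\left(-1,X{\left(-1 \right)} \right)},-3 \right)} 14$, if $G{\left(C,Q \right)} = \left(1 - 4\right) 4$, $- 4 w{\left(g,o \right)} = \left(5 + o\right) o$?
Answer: $-840$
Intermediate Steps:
$w{\left(g,o \right)} = - \frac{o \left(5 + o\right)}{4}$ ($w{\left(g,o \right)} = - \frac{\left(5 + o\right) o}{4} = - \frac{o \left(5 + o\right)}{4}$)
$G{\left(C,Q \right)} = -12$ ($G{\left(C,Q \right)} = \left(-3\right) 4 = -12$)
$5 G{\left(w{\left(-1,X{\left(-1 \right)} \right)},-3 \right)} 14 = 5 \left(-12\right) 14 = \left(-60\right) 14 = -840$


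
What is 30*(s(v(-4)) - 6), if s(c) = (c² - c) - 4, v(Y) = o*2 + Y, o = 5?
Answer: 600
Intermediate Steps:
v(Y) = 10 + Y (v(Y) = 5*2 + Y = 10 + Y)
s(c) = -4 + c² - c
30*(s(v(-4)) - 6) = 30*((-4 + (10 - 4)² - (10 - 4)) - 6) = 30*((-4 + 6² - 1*6) - 6) = 30*((-4 + 36 - 6) - 6) = 30*(26 - 6) = 30*20 = 600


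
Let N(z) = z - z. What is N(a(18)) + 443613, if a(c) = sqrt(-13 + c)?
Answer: 443613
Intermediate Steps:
N(z) = 0
N(a(18)) + 443613 = 0 + 443613 = 443613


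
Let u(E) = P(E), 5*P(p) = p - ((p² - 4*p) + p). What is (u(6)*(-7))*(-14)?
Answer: -1176/5 ≈ -235.20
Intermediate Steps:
P(p) = -p²/5 + 4*p/5 (P(p) = (p - ((p² - 4*p) + p))/5 = (p - (p² - 3*p))/5 = (p + (-p² + 3*p))/5 = (-p² + 4*p)/5 = -p²/5 + 4*p/5)
u(E) = E*(4 - E)/5
(u(6)*(-7))*(-14) = (((⅕)*6*(4 - 1*6))*(-7))*(-14) = (((⅕)*6*(4 - 6))*(-7))*(-14) = (((⅕)*6*(-2))*(-7))*(-14) = -12/5*(-7)*(-14) = (84/5)*(-14) = -1176/5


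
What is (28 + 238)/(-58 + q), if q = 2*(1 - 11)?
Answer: -133/39 ≈ -3.4103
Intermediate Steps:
q = -20 (q = 2*(-10) = -20)
(28 + 238)/(-58 + q) = (28 + 238)/(-58 - 20) = 266/(-78) = 266*(-1/78) = -133/39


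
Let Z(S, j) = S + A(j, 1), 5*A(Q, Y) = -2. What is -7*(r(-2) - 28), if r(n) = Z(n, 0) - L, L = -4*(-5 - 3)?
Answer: 2184/5 ≈ 436.80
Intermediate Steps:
A(Q, Y) = -⅖ (A(Q, Y) = (⅕)*(-2) = -⅖)
Z(S, j) = -⅖ + S (Z(S, j) = S - ⅖ = -⅖ + S)
L = 32 (L = -4*(-8) = 32)
r(n) = -162/5 + n (r(n) = (-⅖ + n) - 1*32 = (-⅖ + n) - 32 = -162/5 + n)
-7*(r(-2) - 28) = -7*((-162/5 - 2) - 28) = -7*(-172/5 - 28) = -7*(-312/5) = 2184/5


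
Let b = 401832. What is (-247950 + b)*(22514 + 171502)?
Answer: 29855570112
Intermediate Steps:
(-247950 + b)*(22514 + 171502) = (-247950 + 401832)*(22514 + 171502) = 153882*194016 = 29855570112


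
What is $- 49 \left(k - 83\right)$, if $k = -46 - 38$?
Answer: $8183$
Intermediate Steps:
$k = -84$
$- 49 \left(k - 83\right) = - 49 \left(-84 - 83\right) = \left(-49\right) \left(-167\right) = 8183$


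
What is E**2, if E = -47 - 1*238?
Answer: 81225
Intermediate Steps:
E = -285 (E = -47 - 238 = -285)
E**2 = (-285)**2 = 81225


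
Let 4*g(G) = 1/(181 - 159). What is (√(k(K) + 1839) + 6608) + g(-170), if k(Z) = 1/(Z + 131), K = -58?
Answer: 581505/88 + 2*√2450026/73 ≈ 6650.9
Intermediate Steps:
g(G) = 1/88 (g(G) = 1/(4*(181 - 159)) = (¼)/22 = (¼)*(1/22) = 1/88)
k(Z) = 1/(131 + Z)
(√(k(K) + 1839) + 6608) + g(-170) = (√(1/(131 - 58) + 1839) + 6608) + 1/88 = (√(1/73 + 1839) + 6608) + 1/88 = (√(134248/73) + 6608) + 1/88 = (2*√2450026/73 + 6608) + 1/88 = (6608 + 2*√2450026/73) + 1/88 = 581505/88 + 2*√2450026/73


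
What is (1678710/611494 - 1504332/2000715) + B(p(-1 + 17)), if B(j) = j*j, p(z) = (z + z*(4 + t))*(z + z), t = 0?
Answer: 1336306991465223607/203904203035 ≈ 6.5536e+6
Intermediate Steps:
p(z) = 10*z² (p(z) = (z + z*(4 + 0))*(z + z) = (z + z*4)*(2*z) = (z + 4*z)*(2*z) = (5*z)*(2*z) = 10*z²)
B(j) = j²
(1678710/611494 - 1504332/2000715) + B(p(-1 + 17)) = (1678710/611494 - 1504332/2000715) + (10*(-1 + 17)²)² = (1678710*(1/611494) - 1504332*1/2000715) + (10*16²)² = (839355/305747 - 501444/666905) + (10*256)² = 406455047607/203904203035 + 2560² = 406455047607/203904203035 + 6553600 = 1336306991465223607/203904203035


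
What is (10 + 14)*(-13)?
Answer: -312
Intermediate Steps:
(10 + 14)*(-13) = 24*(-13) = -312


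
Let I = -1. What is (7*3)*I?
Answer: -21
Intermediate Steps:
(7*3)*I = (7*3)*(-1) = 21*(-1) = -21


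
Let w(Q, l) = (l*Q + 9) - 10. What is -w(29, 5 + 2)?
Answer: -202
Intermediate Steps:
w(Q, l) = -1 + Q*l (w(Q, l) = (Q*l + 9) - 10 = (9 + Q*l) - 10 = -1 + Q*l)
-w(29, 5 + 2) = -(-1 + 29*(5 + 2)) = -(-1 + 29*7) = -(-1 + 203) = -1*202 = -202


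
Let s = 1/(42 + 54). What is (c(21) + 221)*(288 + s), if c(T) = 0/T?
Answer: 6110429/96 ≈ 63650.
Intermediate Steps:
s = 1/96 ≈ 0.010417
c(T) = 0
(c(21) + 221)*(288 + s) = (0 + 221)*(288 + 1/96) = 221*(27649/96) = 6110429/96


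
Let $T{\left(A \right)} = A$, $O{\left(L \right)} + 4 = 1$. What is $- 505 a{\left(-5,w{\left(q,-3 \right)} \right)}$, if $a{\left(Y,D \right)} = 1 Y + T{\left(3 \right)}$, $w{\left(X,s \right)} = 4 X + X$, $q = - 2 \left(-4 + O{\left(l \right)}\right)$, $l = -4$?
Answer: $1010$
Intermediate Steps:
$O{\left(L \right)} = -3$ ($O{\left(L \right)} = -4 + 1 = -3$)
$q = 14$ ($q = - 2 \left(-4 - 3\right) = \left(-2\right) \left(-7\right) = 14$)
$w{\left(X,s \right)} = 5 X$
$a{\left(Y,D \right)} = 3 + Y$ ($a{\left(Y,D \right)} = 1 Y + 3 = Y + 3 = 3 + Y$)
$- 505 a{\left(-5,w{\left(q,-3 \right)} \right)} = - 505 \left(3 - 5\right) = \left(-505\right) \left(-2\right) = 1010$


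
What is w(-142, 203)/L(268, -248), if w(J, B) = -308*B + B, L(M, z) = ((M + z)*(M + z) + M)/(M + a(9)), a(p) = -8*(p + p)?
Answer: -1931951/167 ≈ -11569.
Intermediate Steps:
a(p) = -16*p
L(M, z) = (M + (M + z)**2)/(-144 + M) (L(M, z) = ((M + z)*(M + z) + M)/(M - 16*9) = ((M + z)**2 + M)/(M - 144) = (M + (M + z)**2)/(-144 + M))
w(J, B) = -307*B
w(-142, 203)/L(268, -248) = (-307*203)/(((268 + (268 - 248)**2)/(-144 + 268))) = -62321*124/(268 + 20**2) = -62321*124/(268 + 400) = -62321/((1/124)*668) = -62321/167/31 = -62321*31/167 = -1931951/167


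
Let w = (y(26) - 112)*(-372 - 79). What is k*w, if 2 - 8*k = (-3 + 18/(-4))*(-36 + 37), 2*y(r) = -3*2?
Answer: 985435/16 ≈ 61590.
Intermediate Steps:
y(r) = -3 (y(r) = (-3*2)/2 = (1/2)*(-6) = -3)
w = 51865 (w = (-3 - 112)*(-372 - 79) = -115*(-451) = 51865)
k = 19/16 (k = 1/4 - (-3 + 18/(-4))*(-36 + 37)/8 = 1/4 - (-3 + 18*(-1/4))/8 = 1/4 - (-3 - 9/2)/8 = 1/4 - (-15)/16 = 1/4 - 1/8*(-15/2) = 1/4 + 15/16 = 19/16 ≈ 1.1875)
k*w = (19/16)*51865 = 985435/16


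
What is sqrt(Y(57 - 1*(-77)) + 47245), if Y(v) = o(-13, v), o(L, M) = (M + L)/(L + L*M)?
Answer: 37*sqrt(11810370)/585 ≈ 217.36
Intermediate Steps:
o(L, M) = (L + M)/(L + L*M)
Y(v) = -(-13 + v)/(13*(1 + v)) (Y(v) = (-13 + v)/((-13)*(1 + v)) = -(-13 + v)/(13*(1 + v)))
sqrt(Y(57 - 1*(-77)) + 47245) = sqrt((13 - (57 - 1*(-77)))/(13*(1 + (57 - 1*(-77)))) + 47245) = sqrt((13 - (57 + 77))/(13*(1 + (57 + 77))) + 47245) = sqrt((13 - 1*134)/(13*(1 + 134)) + 47245) = sqrt((1/13)*(13 - 134)/135 + 47245) = sqrt((1/13)*(1/135)*(-121) + 47245) = sqrt(-121/1755 + 47245) = sqrt(82914854/1755) = 37*sqrt(11810370)/585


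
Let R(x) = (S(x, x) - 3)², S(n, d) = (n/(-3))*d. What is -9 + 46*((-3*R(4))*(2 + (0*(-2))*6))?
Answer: -57527/3 ≈ -19176.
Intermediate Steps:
S(n, d) = -d*n/3 (S(n, d) = (n*(-⅓))*d = (-n/3)*d = -d*n/3)
R(x) = (-3 - x²/3)² (R(x) = (-x*x/3 - 3)² = (-x²/3 - 3)² = (-3 - x²/3)²)
-9 + 46*((-3*R(4))*(2 + (0*(-2))*6)) = -9 + 46*((-(9 + 4²)²/3)*(2 + (0*(-2))*6)) = -9 + 46*((-(9 + 16)²/3)*(2 + 0*6)) = -9 + 46*((-25²/3)*(2 + 0)) = -9 + 46*(-625/3*2) = -9 + 46*(-1250/3) = -9 - 57500/3 = -57527/3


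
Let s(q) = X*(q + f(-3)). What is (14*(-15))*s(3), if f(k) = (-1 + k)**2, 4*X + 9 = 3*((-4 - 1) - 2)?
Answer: 29925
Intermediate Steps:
X = -15/2 (X = -9/4 + (3*((-4 - 1) - 2))/4 = -9/4 + (3*(-5 - 2))/4 = -9/4 + (3*(-7))/4 = -9/4 + (1/4)*(-21) = -9/4 - 21/4 = -15/2 ≈ -7.5000)
s(q) = -120 - 15*q/2 (s(q) = -15*(q + (-1 - 3)**2)/2 = -15*(q + (-4)**2)/2 = -15*(q + 16)/2 = -15*(16 + q)/2 = -120 - 15*q/2)
(14*(-15))*s(3) = (14*(-15))*(-120 - 15/2*3) = -210*(-120 - 45/2) = -210*(-285/2) = 29925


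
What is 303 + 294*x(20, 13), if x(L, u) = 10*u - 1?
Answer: 38229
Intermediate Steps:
x(L, u) = -1 + 10*u
303 + 294*x(20, 13) = 303 + 294*(-1 + 10*13) = 303 + 294*(-1 + 130) = 303 + 294*129 = 303 + 37926 = 38229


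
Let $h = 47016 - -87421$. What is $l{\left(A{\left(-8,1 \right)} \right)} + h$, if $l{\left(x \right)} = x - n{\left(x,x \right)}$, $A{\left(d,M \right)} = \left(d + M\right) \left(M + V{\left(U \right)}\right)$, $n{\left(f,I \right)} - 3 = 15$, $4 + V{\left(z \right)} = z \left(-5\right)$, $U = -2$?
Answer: $134370$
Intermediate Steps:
$V{\left(z \right)} = -4 - 5 z$ ($V{\left(z \right)} = -4 + z \left(-5\right) = -4 - 5 z$)
$n{\left(f,I \right)} = 18$ ($n{\left(f,I \right)} = 3 + 15 = 18$)
$A{\left(d,M \right)} = \left(6 + M\right) \left(M + d\right)$ ($A{\left(d,M \right)} = \left(d + M\right) \left(M - -6\right) = \left(M + d\right) \left(M + \left(-4 + 10\right)\right) = \left(M + d\right) \left(M + 6\right) = \left(M + d\right) \left(6 + M\right) = \left(6 + M\right) \left(M + d\right)$)
$l{\left(x \right)} = -18 + x$ ($l{\left(x \right)} = x - 18 = -18 + x$)
$h = 134437$ ($h = 47016 + 87421 = 134437$)
$l{\left(A{\left(-8,1 \right)} \right)} + h = \left(-18 + \left(1^{2} + 6 \cdot 1 + 6 \left(-8\right) + 1 \left(-8\right)\right)\right) + 134437 = \left(-18 + \left(1 + 6 - 48 - 8\right)\right) + 134437 = \left(-18 - 49\right) + 134437 = -67 + 134437 = 134370$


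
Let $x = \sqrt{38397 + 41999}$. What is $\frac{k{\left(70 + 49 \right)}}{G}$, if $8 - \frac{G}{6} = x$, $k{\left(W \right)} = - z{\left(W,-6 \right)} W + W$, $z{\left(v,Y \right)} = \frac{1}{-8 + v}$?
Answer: $- \frac{1870}{955377} - \frac{935 \sqrt{20099}}{1910754} \approx -0.071331$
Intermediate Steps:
$x = 2 \sqrt{20099}$ ($x = \sqrt{80396} = 2 \sqrt{20099} \approx 283.54$)
$k{\left(W \right)} = W - \frac{W}{-8 + W}$ ($k{\left(W \right)} = - \frac{1}{-8 + W} W + W = - \frac{W}{-8 + W} + W = W - \frac{W}{-8 + W}$)
$G = 48 - 12 \sqrt{20099}$ ($G = 48 - 6 \cdot 2 \sqrt{20099} = 48 - 12 \sqrt{20099} \approx -1653.3$)
$\frac{k{\left(70 + 49 \right)}}{G} = \frac{\left(70 + 49\right) \frac{1}{-8 + \left(70 + 49\right)} \left(-9 + \left(70 + 49\right)\right)}{48 - 12 \sqrt{20099}} = \frac{119 \frac{1}{-8 + 119} \left(-9 + 119\right)}{48 - 12 \sqrt{20099}} = \frac{119 \cdot \frac{1}{111} \cdot 110}{48 - 12 \sqrt{20099}} = \frac{13090}{111 \left(48 - 12 \sqrt{20099}\right)}$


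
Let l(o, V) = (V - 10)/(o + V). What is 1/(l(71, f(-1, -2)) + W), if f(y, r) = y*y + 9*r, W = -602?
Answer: -2/1205 ≈ -0.0016598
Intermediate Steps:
f(y, r) = y**2 + 9*r
l(o, V) = (-10 + V)/(V + o)
1/(l(71, f(-1, -2)) + W) = 1/((-10 + ((-1)**2 + 9*(-2)))/(((-1)**2 + 9*(-2)) + 71) - 602) = 1/((-10 + (1 - 18))/((1 - 18) + 71) - 602) = 1/((-10 - 17)/(-17 + 71) - 602) = 1/(-27/54 - 602) = 1/((1/54)*(-27) - 602) = 1/(-1/2 - 602) = 1/(-1205/2) = -2/1205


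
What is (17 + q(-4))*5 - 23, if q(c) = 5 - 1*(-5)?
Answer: 112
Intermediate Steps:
q(c) = 10 (q(c) = 5 + 5 = 10)
(17 + q(-4))*5 - 23 = (17 + 10)*5 - 23 = 27*5 - 23 = 135 - 23 = 112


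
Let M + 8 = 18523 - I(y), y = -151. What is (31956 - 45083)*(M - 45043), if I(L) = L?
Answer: 346250879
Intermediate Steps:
M = 18666 (M = -8 + (18523 - 1*(-151)) = -8 + (18523 + 151) = -8 + 18674 = 18666)
(31956 - 45083)*(M - 45043) = (31956 - 45083)*(18666 - 45043) = -13127*(-26377) = 346250879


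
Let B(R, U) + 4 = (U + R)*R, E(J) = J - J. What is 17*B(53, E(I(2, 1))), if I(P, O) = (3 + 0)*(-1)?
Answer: 47685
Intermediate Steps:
I(P, O) = -3 (I(P, O) = 3*(-1) = -3)
E(J) = 0
B(R, U) = -4 + R*(R + U) (B(R, U) = -4 + (U + R)*R = -4 + (R + U)*R = -4 + R*(R + U))
17*B(53, E(I(2, 1))) = 17*(-4 + 53² + 53*0) = 17*(-4 + 2809 + 0) = 17*2805 = 47685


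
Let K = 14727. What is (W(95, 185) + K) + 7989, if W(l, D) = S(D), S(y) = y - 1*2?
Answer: 22899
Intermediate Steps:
S(y) = -2 + y (S(y) = y - 2 = -2 + y)
W(l, D) = -2 + D
(W(95, 185) + K) + 7989 = ((-2 + 185) + 14727) + 7989 = (183 + 14727) + 7989 = 14910 + 7989 = 22899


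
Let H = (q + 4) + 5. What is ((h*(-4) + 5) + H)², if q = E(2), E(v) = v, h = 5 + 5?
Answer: 576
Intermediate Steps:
h = 10
q = 2
H = 11 (H = (2 + 4) + 5 = 6 + 5 = 11)
((h*(-4) + 5) + H)² = ((10*(-4) + 5) + 11)² = ((-40 + 5) + 11)² = (-35 + 11)² = (-24)² = 576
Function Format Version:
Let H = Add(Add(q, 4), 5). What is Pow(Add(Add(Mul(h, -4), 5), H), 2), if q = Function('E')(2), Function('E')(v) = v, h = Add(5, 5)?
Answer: 576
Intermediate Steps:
h = 10
q = 2
H = 11 (H = Add(Add(2, 4), 5) = Add(6, 5) = 11)
Pow(Add(Add(Mul(h, -4), 5), H), 2) = Pow(Add(Add(Mul(10, -4), 5), 11), 2) = Pow(Add(Add(-40, 5), 11), 2) = Pow(Add(-35, 11), 2) = Pow(-24, 2) = 576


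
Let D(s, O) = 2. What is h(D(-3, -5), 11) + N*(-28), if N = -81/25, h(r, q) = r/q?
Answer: 24998/275 ≈ 90.902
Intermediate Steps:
N = -81/25 (N = -81*1/25 = -81/25 ≈ -3.2400)
h(D(-3, -5), 11) + N*(-28) = 2/11 - 81/25*(-28) = 2*(1/11) + 2268/25 = 2/11 + 2268/25 = 24998/275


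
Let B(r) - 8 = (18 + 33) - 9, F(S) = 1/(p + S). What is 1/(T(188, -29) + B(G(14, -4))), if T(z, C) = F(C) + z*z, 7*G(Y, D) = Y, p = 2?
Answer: 27/955637 ≈ 2.8253e-5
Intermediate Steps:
G(Y, D) = Y/7
F(S) = 1/(2 + S)
T(z, C) = z² + 1/(2 + C) (T(z, C) = 1/(2 + C) + z*z = 1/(2 + C) + z² = z² + 1/(2 + C))
B(r) = 50 (B(r) = 8 + ((18 + 33) - 9) = 8 + (51 - 9) = 8 + 42 = 50)
1/(T(188, -29) + B(G(14, -4))) = 1/((1 + 188²*(2 - 29))/(2 - 29) + 50) = 1/((1 + 35344*(-27))/(-27) + 50) = 1/(-(1 - 954288)/27 + 50) = 1/(-1/27*(-954287) + 50) = 1/(954287/27 + 50) = 1/(955637/27) = 27/955637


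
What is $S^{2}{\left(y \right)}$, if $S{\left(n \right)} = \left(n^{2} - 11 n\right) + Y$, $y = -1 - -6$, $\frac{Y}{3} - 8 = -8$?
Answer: $900$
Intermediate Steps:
$Y = 0$ ($Y = 24 + 3 \left(-8\right) = 24 - 24 = 0$)
$y = 5$ ($y = -1 + 6 = 5$)
$S{\left(n \right)} = n^{2} - 11 n$ ($S{\left(n \right)} = \left(n^{2} - 11 n\right) + 0 = n^{2} - 11 n$)
$S^{2}{\left(y \right)} = \left(5 \left(-11 + 5\right)\right)^{2} = \left(5 \left(-6\right)\right)^{2} = \left(-30\right)^{2} = 900$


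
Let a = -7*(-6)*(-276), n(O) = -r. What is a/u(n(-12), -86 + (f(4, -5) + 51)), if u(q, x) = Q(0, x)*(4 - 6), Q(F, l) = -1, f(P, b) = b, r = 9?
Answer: -5796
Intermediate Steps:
n(O) = -9 (n(O) = -1*9 = -9)
u(q, x) = 2 (u(q, x) = -(4 - 6) = -1*(-2) = 2)
a = -11592 (a = 42*(-276) = -11592)
a/u(n(-12), -86 + (f(4, -5) + 51)) = -11592/2 = -11592*½ = -5796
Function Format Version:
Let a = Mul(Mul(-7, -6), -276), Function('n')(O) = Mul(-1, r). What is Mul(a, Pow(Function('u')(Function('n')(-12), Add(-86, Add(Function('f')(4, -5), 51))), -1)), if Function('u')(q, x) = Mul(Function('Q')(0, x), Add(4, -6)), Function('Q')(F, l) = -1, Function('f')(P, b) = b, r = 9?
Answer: -5796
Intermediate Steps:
Function('n')(O) = -9 (Function('n')(O) = Mul(-1, 9) = -9)
Function('u')(q, x) = 2 (Function('u')(q, x) = Mul(-1, Add(4, -6)) = Mul(-1, -2) = 2)
a = -11592 (a = Mul(42, -276) = -11592)
Mul(a, Pow(Function('u')(Function('n')(-12), Add(-86, Add(Function('f')(4, -5), 51))), -1)) = Mul(-11592, Pow(2, -1)) = Mul(-11592, Rational(1, 2)) = -5796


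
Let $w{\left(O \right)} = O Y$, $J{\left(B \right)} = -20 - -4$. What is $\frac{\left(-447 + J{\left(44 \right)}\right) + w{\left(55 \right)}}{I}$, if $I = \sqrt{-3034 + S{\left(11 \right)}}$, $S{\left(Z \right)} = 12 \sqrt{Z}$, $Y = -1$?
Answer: $\frac{259 i \sqrt{2}}{\sqrt{1517 - 6 \sqrt{11}}} \approx 9.4665 i$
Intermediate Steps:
$J{\left(B \right)} = -16$ ($J{\left(B \right)} = -20 + 4 = -16$)
$w{\left(O \right)} = - O$ ($w{\left(O \right)} = O \left(-1\right) = - O$)
$I = \sqrt{-3034 + 12 \sqrt{11}} \approx 54.719 i$
$\frac{\left(-447 + J{\left(44 \right)}\right) + w{\left(55 \right)}}{I} = \frac{\left(-447 - 16\right) - 55}{\sqrt{-3034 + 12 \sqrt{11}}} = \frac{-463 - 55}{\sqrt{-3034 + 12 \sqrt{11}}} = - \frac{518}{\sqrt{-3034 + 12 \sqrt{11}}}$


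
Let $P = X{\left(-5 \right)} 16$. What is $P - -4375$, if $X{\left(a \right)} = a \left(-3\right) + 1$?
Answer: $4631$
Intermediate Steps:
$X{\left(a \right)} = 1 - 3 a$ ($X{\left(a \right)} = - 3 a + 1 = 1 - 3 a$)
$P = 256$ ($P = \left(1 - -15\right) 16 = \left(1 + 15\right) 16 = 16 \cdot 16 = 256$)
$P - -4375 = 256 - -4375 = 256 + 4375 = 4631$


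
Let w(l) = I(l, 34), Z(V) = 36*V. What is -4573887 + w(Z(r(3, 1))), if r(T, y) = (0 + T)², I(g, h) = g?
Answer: -4573563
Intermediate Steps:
r(T, y) = T²
w(l) = l
-4573887 + w(Z(r(3, 1))) = -4573887 + 36*3² = -4573887 + 36*9 = -4573887 + 324 = -4573563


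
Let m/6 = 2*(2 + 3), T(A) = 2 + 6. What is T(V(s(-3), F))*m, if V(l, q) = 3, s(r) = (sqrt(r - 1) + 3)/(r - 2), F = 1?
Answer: 480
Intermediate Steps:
s(r) = (3 + sqrt(-1 + r))/(-2 + r) (s(r) = (sqrt(-1 + r) + 3)/(-2 + r) = (3 + sqrt(-1 + r))/(-2 + r))
T(A) = 8
m = 60 (m = 6*(2*(2 + 3)) = 6*(2*5) = 6*10 = 60)
T(V(s(-3), F))*m = 8*60 = 480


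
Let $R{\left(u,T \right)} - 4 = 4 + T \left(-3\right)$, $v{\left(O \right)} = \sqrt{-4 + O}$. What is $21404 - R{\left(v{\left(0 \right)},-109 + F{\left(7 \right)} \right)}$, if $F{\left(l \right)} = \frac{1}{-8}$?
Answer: $\frac{168549}{8} \approx 21069.0$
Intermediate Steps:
$F{\left(l \right)} = - \frac{1}{8}$
$R{\left(u,T \right)} = 8 - 3 T$ ($R{\left(u,T \right)} = 4 + \left(4 + T \left(-3\right)\right) = 4 - \left(-4 + 3 T\right) = 8 - 3 T$)
$21404 - R{\left(v{\left(0 \right)},-109 + F{\left(7 \right)} \right)} = 21404 - \left(8 - 3 \left(-109 - \frac{1}{8}\right)\right) = 21404 - \left(8 - - \frac{2619}{8}\right) = 21404 - \left(8 + \frac{2619}{8}\right) = 21404 - \frac{2683}{8} = \frac{168549}{8}$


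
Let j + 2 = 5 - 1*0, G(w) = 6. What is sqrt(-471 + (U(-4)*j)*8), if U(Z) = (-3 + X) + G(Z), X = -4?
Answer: 3*I*sqrt(55) ≈ 22.249*I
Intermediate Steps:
U(Z) = -1 (U(Z) = (-3 - 4) + 6 = -7 + 6 = -1)
j = 3 (j = -2 + (5 - 1*0) = -2 + (5 + 0) = -2 + 5 = 3)
sqrt(-471 + (U(-4)*j)*8) = sqrt(-471 - 1*3*8) = sqrt(-471 - 3*8) = sqrt(-471 - 24) = sqrt(-495) = 3*I*sqrt(55)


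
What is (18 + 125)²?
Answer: 20449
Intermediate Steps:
(18 + 125)² = 143² = 20449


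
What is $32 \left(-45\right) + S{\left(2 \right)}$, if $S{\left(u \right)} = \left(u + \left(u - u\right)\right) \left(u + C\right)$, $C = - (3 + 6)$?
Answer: $-1454$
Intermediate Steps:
$C = -9$ ($C = \left(-1\right) 9 = -9$)
$S{\left(u \right)} = u \left(-9 + u\right)$ ($S{\left(u \right)} = \left(u + \left(u - u\right)\right) \left(u - 9\right) = \left(u + 0\right) \left(-9 + u\right) = u \left(-9 + u\right)$)
$32 \left(-45\right) + S{\left(2 \right)} = 32 \left(-45\right) + 2 \left(-9 + 2\right) = -1440 + 2 \left(-7\right) = -1440 - 14 = -1454$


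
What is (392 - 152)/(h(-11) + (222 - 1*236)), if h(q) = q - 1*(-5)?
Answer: -12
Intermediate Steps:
h(q) = 5 + q (h(q) = q + 5 = 5 + q)
(392 - 152)/(h(-11) + (222 - 1*236)) = (392 - 152)/((5 - 11) + (222 - 1*236)) = 240/(-6 + (222 - 236)) = 240/(-6 - 14) = 240/(-20) = 240*(-1/20) = -12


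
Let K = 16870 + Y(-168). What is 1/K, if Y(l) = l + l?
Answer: 1/16534 ≈ 6.0481e-5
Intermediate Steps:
Y(l) = 2*l
K = 16534 (K = 16870 + 2*(-168) = 16870 - 336 = 16534)
1/K = 1/16534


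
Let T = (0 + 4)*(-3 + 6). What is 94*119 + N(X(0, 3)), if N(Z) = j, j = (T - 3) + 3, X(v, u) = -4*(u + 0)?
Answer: 11198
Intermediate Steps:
T = 12 (T = 4*3 = 12)
X(v, u) = -4*u
j = 12 (j = (12 - 3) + 3 = 9 + 3 = 12)
N(Z) = 12
94*119 + N(X(0, 3)) = 94*119 + 12 = 11186 + 12 = 11198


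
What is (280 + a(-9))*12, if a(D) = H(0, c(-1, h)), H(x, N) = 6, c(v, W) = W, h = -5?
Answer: 3432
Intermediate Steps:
a(D) = 6
(280 + a(-9))*12 = (280 + 6)*12 = 286*12 = 3432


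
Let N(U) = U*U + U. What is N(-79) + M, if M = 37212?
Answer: 43374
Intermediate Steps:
N(U) = U + U**2 (N(U) = U**2 + U = U + U**2)
N(-79) + M = -79*(1 - 79) + 37212 = -79*(-78) + 37212 = 6162 + 37212 = 43374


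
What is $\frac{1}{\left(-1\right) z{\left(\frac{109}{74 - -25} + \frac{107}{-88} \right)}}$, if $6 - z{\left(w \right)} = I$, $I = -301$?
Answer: $- \frac{1}{307} \approx -0.0032573$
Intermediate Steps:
$z{\left(w \right)} = 307$ ($z{\left(w \right)} = 6 - -301 = 6 + 301 = 307$)
$\frac{1}{\left(-1\right) z{\left(\frac{109}{74 - -25} + \frac{107}{-88} \right)}} = \frac{1}{\left(-1\right) 307} = \frac{1}{-307} = - \frac{1}{307}$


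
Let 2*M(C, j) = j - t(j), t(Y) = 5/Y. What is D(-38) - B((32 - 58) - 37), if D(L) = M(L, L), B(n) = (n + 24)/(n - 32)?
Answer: -7351/380 ≈ -19.345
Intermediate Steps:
B(n) = (24 + n)/(-32 + n)
M(C, j) = j/2 - 5/(2*j) (M(C, j) = (j - 5/j)/2 = j/2 - 5/(2*j))
D(L) = (-5 + L²)/(2*L)
D(-38) - B((32 - 58) - 37) = (½)*(-5 + (-38)²)/(-38) - (24 + ((32 - 58) - 37))/(-32 + ((32 - 58) - 37)) = (½)*(-1/38)*(-5 + 1444) - (24 + (-26 - 37))/(-32 + (-26 - 37)) = (½)*(-1/38)*1439 - (24 - 63)/(-32 - 63) = -1439/76 - (-39)/(-95) = -1439/76 - (-1)*(-39)/95 = -1439/76 - 1*39/95 = -1439/76 - 39/95 = -7351/380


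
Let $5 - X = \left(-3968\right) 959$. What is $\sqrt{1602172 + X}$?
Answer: $\sqrt{5407489} \approx 2325.4$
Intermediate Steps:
$X = 3805317$ ($X = 5 - \left(-3968\right) 959 = 5 - -3805312 = 5 + 3805312 = 3805317$)
$\sqrt{1602172 + X} = \sqrt{1602172 + 3805317} = \sqrt{5407489}$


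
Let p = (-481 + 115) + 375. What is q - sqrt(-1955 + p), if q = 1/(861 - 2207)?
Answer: -1/1346 - I*sqrt(1946) ≈ -0.00074294 - 44.113*I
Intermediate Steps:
q = -1/1346 (q = 1/(-1346) = -1/1346 ≈ -0.00074294)
p = 9 (p = -366 + 375 = 9)
q - sqrt(-1955 + p) = -1/1346 - sqrt(-1955 + 9) = -1/1346 - sqrt(-1946) = -1/1346 - I*sqrt(1946)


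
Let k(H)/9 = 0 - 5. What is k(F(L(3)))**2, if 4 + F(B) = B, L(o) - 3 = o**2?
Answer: 2025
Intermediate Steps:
L(o) = 3 + o**2
F(B) = -4 + B
k(H) = -45 (k(H) = 9*(0 - 5) = 9*(-5) = -45)
k(F(L(3)))**2 = (-45)**2 = 2025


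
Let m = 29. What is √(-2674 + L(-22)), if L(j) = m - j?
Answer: I*√2623 ≈ 51.215*I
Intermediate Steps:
L(j) = 29 - j
√(-2674 + L(-22)) = √(-2674 + (29 - 1*(-22))) = √(-2674 + (29 + 22)) = √(-2674 + 51) = √(-2623) = I*√2623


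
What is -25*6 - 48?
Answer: -198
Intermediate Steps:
-25*6 - 48 = -150 - 48 = -198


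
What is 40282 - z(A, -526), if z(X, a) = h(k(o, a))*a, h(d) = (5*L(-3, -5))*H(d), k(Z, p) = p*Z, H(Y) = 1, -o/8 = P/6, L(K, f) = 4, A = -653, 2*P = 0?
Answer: 50802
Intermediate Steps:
P = 0 (P = (1/2)*0 = 0)
o = 0 (o = -0/6 = -8*0 = 0)
k(Z, p) = Z*p
h(d) = 20 (h(d) = (5*4)*1 = 20*1 = 20)
z(X, a) = 20*a
40282 - z(A, -526) = 40282 - 20*(-526) = 40282 - 1*(-10520) = 40282 + 10520 = 50802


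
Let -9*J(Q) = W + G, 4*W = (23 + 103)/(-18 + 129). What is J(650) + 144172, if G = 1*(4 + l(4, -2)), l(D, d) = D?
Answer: 96017939/666 ≈ 1.4417e+5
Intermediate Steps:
W = 21/74 (W = ((23 + 103)/(-18 + 129))/4 = (126/111)/4 = (126*(1/111))/4 = (¼)*(42/37) = 21/74 ≈ 0.28378)
G = 8 (G = 1*(4 + 4) = 1*8 = 8)
J(Q) = -613/666 (J(Q) = -(21/74 + 8)/9 = -⅑*613/74 = -613/666)
J(650) + 144172 = -613/666 + 144172 = 96017939/666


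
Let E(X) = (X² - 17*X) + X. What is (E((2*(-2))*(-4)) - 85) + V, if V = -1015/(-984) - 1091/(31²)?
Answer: -80476169/945624 ≈ -85.104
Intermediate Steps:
E(X) = X² - 16*X
V = -98129/945624 (V = -1015*(-1/984) - 1091/961 = 1015/984 - 1091*1/961 = 1015/984 - 1091/961 = -98129/945624 ≈ -0.10377)
(E((2*(-2))*(-4)) - 85) + V = (((2*(-2))*(-4))*(-16 + (2*(-2))*(-4)) - 85) - 98129/945624 = ((-4*(-4))*(-16 - 4*(-4)) - 85) - 98129/945624 = (16*(-16 + 16) - 85) - 98129/945624 = (16*0 - 85) - 98129/945624 = (0 - 85) - 98129/945624 = -85 - 98129/945624 = -80476169/945624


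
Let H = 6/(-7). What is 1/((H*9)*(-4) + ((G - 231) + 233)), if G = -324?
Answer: -7/2038 ≈ -0.0034347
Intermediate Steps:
H = -6/7 (H = 6*(-⅐) = -6/7 ≈ -0.85714)
1/((H*9)*(-4) + ((G - 231) + 233)) = 1/(-6/7*9*(-4) + ((-324 - 231) + 233)) = 1/(-54/7*(-4) + (-555 + 233)) = 1/(216/7 - 322) = 1/(-2038/7) = -7/2038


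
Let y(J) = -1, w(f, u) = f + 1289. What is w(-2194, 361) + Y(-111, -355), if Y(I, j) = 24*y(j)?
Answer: -929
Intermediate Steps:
w(f, u) = 1289 + f
Y(I, j) = -24 (Y(I, j) = 24*(-1) = -24)
w(-2194, 361) + Y(-111, -355) = (1289 - 2194) - 24 = -905 - 24 = -929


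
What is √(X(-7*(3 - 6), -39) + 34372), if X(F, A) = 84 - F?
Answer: √34435 ≈ 185.57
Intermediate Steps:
√(X(-7*(3 - 6), -39) + 34372) = √((84 - (-7)*(3 - 6)) + 34372) = √((84 - (-7)*(-3)) + 34372) = √((84 - 1*21) + 34372) = √((84 - 21) + 34372) = √(63 + 34372) = √34435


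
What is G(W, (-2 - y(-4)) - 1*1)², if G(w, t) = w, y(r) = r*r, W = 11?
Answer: 121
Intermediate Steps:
y(r) = r²
G(W, (-2 - y(-4)) - 1*1)² = 11² = 121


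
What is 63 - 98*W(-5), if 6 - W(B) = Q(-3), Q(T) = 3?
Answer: -231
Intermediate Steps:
W(B) = 3 (W(B) = 6 - 1*3 = 6 - 3 = 3)
63 - 98*W(-5) = 63 - 98*3 = 63 - 294 = -231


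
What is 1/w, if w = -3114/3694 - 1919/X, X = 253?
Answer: -467291/3938314 ≈ -0.11865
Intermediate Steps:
w = -3938314/467291 (w = -3114/3694 - 1919/253 = -3114*1/3694 - 1919*1/253 = -1557/1847 - 1919/253 = -3938314/467291 ≈ -8.4280)
1/w = 1/(-3938314/467291) = -467291/3938314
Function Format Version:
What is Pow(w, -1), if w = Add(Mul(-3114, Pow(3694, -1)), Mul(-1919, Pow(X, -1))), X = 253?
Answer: Rational(-467291, 3938314) ≈ -0.11865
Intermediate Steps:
w = Rational(-3938314, 467291) (w = Add(Mul(-3114, Pow(3694, -1)), Mul(-1919, Pow(253, -1))) = Add(Mul(-3114, Rational(1, 3694)), Mul(-1919, Rational(1, 253))) = Add(Rational(-1557, 1847), Rational(-1919, 253)) = Rational(-3938314, 467291) ≈ -8.4280)
Pow(w, -1) = Pow(Rational(-3938314, 467291), -1) = Rational(-467291, 3938314)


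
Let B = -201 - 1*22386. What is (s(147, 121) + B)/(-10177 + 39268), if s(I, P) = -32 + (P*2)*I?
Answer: 12955/29091 ≈ 0.44533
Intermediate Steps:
s(I, P) = -32 + 2*I*P (s(I, P) = -32 + (2*P)*I = -32 + 2*I*P)
B = -22587 (B = -201 - 22386 = -22587)
(s(147, 121) + B)/(-10177 + 39268) = ((-32 + 2*147*121) - 22587)/(-10177 + 39268) = ((-32 + 35574) - 22587)/29091 = (35542 - 22587)*(1/29091) = 12955*(1/29091) = 12955/29091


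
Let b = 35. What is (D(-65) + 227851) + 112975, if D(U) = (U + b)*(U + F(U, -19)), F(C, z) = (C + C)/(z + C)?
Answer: 2399107/7 ≈ 3.4273e+5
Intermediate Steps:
F(C, z) = 2*C/(C + z) (F(C, z) = (2*C)/(C + z) = 2*C/(C + z))
D(U) = (35 + U)*(U + 2*U/(-19 + U)) (D(U) = (U + 35)*(U + 2*U/(U - 19)) = (35 + U)*(U + 2*U/(-19 + U)))
(D(-65) + 227851) + 112975 = (-65*(-595 + (-65)² + 18*(-65))/(-19 - 65) + 227851) + 112975 = (-65*(-595 + 4225 - 1170)/(-84) + 227851) + 112975 = (-65*(-1/84)*2460 + 227851) + 112975 = (13325/7 + 227851) + 112975 = 1608282/7 + 112975 = 2399107/7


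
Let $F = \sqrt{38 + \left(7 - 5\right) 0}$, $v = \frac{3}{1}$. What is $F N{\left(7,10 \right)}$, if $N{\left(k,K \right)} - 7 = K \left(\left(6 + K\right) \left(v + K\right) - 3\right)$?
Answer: $2057 \sqrt{38} \approx 12680.0$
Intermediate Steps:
$v = 3$ ($v = 3 \cdot 1 = 3$)
$F = \sqrt{38}$ ($F = \sqrt{38 + 2 \cdot 0} = \sqrt{38 + 0} = \sqrt{38} \approx 6.1644$)
$N{\left(k,K \right)} = 7 + K \left(-3 + \left(3 + K\right) \left(6 + K\right)\right)$ ($N{\left(k,K \right)} = 7 + K \left(\left(6 + K\right) \left(3 + K\right) - 3\right) = 7 + K \left(\left(3 + K\right) \left(6 + K\right) - 3\right) = 7 + K \left(-3 + \left(3 + K\right) \left(6 + K\right)\right)$)
$F N{\left(7,10 \right)} = \sqrt{38} \left(7 + 10^{3} + 9 \cdot 10^{2} + 15 \cdot 10\right) = \sqrt{38} \left(7 + 1000 + 9 \cdot 100 + 150\right) = \sqrt{38} \left(7 + 1000 + 900 + 150\right) = \sqrt{38} \cdot 2057 = 2057 \sqrt{38}$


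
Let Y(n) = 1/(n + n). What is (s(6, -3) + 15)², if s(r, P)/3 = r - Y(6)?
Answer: 17161/16 ≈ 1072.6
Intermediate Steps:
Y(n) = 1/(2*n)
s(r, P) = -¼ + 3*r (s(r, P) = 3*(r - 1/(2*6)) = 3*(r - 1*1/12) = 3*(r - 1/12) = 3*(-1/12 + r) = -¼ + 3*r)
(s(6, -3) + 15)² = ((-¼ + 3*6) + 15)² = ((-¼ + 18) + 15)² = (71/4 + 15)² = (131/4)² = 17161/16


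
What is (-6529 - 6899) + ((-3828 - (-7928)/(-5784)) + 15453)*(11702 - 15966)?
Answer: -35843869820/723 ≈ -4.9577e+7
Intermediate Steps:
(-6529 - 6899) + ((-3828 - (-7928)/(-5784)) + 15453)*(11702 - 15966) = -13428 + ((-3828 - (-7928)*(-1)/5784) + 15453)*(-4264) = -13428 + ((-3828 - 1*991/723) + 15453)*(-4264) = -13428 + ((-3828 - 991/723) + 15453)*(-4264) = -13428 + (-2768635/723 + 15453)*(-4264) = -13428 + (8403884/723)*(-4264) = -13428 - 35834161376/723 = -35843869820/723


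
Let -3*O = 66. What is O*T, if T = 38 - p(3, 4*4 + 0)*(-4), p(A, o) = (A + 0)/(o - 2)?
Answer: -5984/7 ≈ -854.86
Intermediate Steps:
p(A, o) = A/(-2 + o)
O = -22 (O = -⅓*66 = -22)
T = 272/7 (T = 38 - 3/(-2 + (4*4 + 0))*(-4) = 38 - 3/(-2 + (16 + 0))*(-4) = 38 - 3/(-2 + 16)*(-4) = 38 - 3/14*(-4) = 38 - 3*(1/14)*(-4) = 38 - 3*(-4)/14 = 38 - 1*(-6/7) = 38 + 6/7 = 272/7 ≈ 38.857)
O*T = -22*272/7 = -5984/7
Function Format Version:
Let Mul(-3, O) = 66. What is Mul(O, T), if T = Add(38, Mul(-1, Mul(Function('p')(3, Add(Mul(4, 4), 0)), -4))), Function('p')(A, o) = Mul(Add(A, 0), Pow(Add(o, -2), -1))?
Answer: Rational(-5984, 7) ≈ -854.86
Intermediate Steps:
Function('p')(A, o) = Mul(A, Pow(Add(-2, o), -1))
O = -22 (O = Mul(Rational(-1, 3), 66) = -22)
T = Rational(272, 7) (T = Add(38, Mul(-1, Mul(Mul(3, Pow(Add(-2, Add(Mul(4, 4), 0)), -1)), -4))) = Add(38, Mul(-1, Mul(Mul(3, Pow(Add(-2, Add(16, 0)), -1)), -4))) = Add(38, Mul(-1, Mul(Mul(3, Pow(Add(-2, 16), -1)), -4))) = Add(38, Mul(-1, Mul(Mul(3, Pow(14, -1)), -4))) = Add(38, Mul(-1, Mul(Mul(3, Rational(1, 14)), -4))) = Add(38, Mul(-1, Mul(Rational(3, 14), -4))) = Add(38, Mul(-1, Rational(-6, 7))) = Add(38, Rational(6, 7)) = Rational(272, 7) ≈ 38.857)
Mul(O, T) = Mul(-22, Rational(272, 7)) = Rational(-5984, 7)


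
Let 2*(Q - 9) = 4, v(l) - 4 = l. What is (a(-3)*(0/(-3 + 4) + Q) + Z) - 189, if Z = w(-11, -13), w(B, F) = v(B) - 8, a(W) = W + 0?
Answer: -237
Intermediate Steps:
v(l) = 4 + l
Q = 11 (Q = 9 + (½)*4 = 9 + 2 = 11)
a(W) = W
w(B, F) = -4 + B (w(B, F) = (4 + B) - 8 = -4 + B)
Z = -15 (Z = -4 - 11 = -15)
(a(-3)*(0/(-3 + 4) + Q) + Z) - 189 = (-3*(0/(-3 + 4) + 11) - 15) - 189 = (-3*(0/1 + 11) - 15) - 189 = (-3*(0*1 + 11) - 15) - 189 = (-3*(0 + 11) - 15) - 189 = (-3*11 - 15) - 189 = (-33 - 15) - 189 = -48 - 189 = -237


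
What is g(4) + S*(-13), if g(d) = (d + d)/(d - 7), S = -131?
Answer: 5101/3 ≈ 1700.3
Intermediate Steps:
g(d) = 2*d/(-7 + d) (g(d) = (2*d)/(-7 + d) = 2*d/(-7 + d))
g(4) + S*(-13) = 2*4/(-7 + 4) - 131*(-13) = 2*4/(-3) + 1703 = 2*4*(-1/3) + 1703 = -8/3 + 1703 = 5101/3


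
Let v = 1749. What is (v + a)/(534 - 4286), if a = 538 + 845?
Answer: -783/938 ≈ -0.83475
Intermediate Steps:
a = 1383
(v + a)/(534 - 4286) = (1749 + 1383)/(534 - 4286) = 3132/(-3752) = 3132*(-1/3752) = -783/938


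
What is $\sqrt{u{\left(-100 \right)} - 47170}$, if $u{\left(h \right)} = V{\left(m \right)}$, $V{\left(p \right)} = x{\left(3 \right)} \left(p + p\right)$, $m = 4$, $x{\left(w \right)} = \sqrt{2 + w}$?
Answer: $\sqrt{-47170 + 8 \sqrt{5}} \approx 217.15 i$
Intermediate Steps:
$V{\left(p \right)} = 2 p \sqrt{5}$ ($V{\left(p \right)} = \sqrt{2 + 3} \left(p + p\right) = \sqrt{5} \cdot 2 p = 2 p \sqrt{5}$)
$u{\left(h \right)} = 8 \sqrt{5}$ ($u{\left(h \right)} = 2 \cdot 4 \sqrt{5} = 8 \sqrt{5}$)
$\sqrt{u{\left(-100 \right)} - 47170} = \sqrt{8 \sqrt{5} - 47170} = \sqrt{-47170 + 8 \sqrt{5}}$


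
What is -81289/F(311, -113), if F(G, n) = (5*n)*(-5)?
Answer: -81289/2825 ≈ -28.775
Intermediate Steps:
F(G, n) = -25*n
-81289/F(311, -113) = -81289/((-25*(-113))) = -81289/2825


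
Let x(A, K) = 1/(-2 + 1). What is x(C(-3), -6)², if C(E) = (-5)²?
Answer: 1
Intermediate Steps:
C(E) = 25
x(A, K) = -1 (x(A, K) = 1/(-1) = -1)
x(C(-3), -6)² = (-1)² = 1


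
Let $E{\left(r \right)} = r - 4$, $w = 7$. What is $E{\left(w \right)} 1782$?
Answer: $5346$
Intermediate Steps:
$E{\left(r \right)} = -4 + r$
$E{\left(w \right)} 1782 = \left(-4 + 7\right) 1782 = 3 \cdot 1782 = 5346$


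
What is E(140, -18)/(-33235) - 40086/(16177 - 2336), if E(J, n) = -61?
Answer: -1331413909/460005635 ≈ -2.8943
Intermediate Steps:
E(140, -18)/(-33235) - 40086/(16177 - 2336) = -61/(-33235) - 40086/(16177 - 2336) = -61*(-1/33235) - 40086/13841 = 61/33235 - 40086*1/13841 = 61/33235 - 40086/13841 = -1331413909/460005635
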